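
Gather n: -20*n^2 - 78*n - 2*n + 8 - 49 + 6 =-20*n^2 - 80*n - 35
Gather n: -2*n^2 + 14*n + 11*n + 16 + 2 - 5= -2*n^2 + 25*n + 13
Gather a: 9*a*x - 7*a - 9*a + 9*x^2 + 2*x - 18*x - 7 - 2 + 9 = a*(9*x - 16) + 9*x^2 - 16*x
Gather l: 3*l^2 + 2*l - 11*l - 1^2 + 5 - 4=3*l^2 - 9*l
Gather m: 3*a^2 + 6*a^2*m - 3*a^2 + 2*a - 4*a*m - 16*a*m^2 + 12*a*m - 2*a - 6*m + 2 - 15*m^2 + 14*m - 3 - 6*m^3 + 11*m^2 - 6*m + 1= -6*m^3 + m^2*(-16*a - 4) + m*(6*a^2 + 8*a + 2)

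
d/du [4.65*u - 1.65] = 4.65000000000000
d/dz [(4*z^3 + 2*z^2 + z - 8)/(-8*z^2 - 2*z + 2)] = (-16*z^4 - 8*z^3 + 14*z^2 - 60*z - 7)/(2*(16*z^4 + 8*z^3 - 7*z^2 - 2*z + 1))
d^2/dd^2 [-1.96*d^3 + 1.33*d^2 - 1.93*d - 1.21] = 2.66 - 11.76*d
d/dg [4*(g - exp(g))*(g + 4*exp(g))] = 12*g*exp(g) + 8*g - 32*exp(2*g) + 12*exp(g)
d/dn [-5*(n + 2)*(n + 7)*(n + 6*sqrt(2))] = -15*n^2 - 90*n - 60*sqrt(2)*n - 270*sqrt(2) - 70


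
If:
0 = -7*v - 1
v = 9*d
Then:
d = -1/63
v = -1/7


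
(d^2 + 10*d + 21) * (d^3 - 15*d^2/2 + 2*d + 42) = d^5 + 5*d^4/2 - 52*d^3 - 191*d^2/2 + 462*d + 882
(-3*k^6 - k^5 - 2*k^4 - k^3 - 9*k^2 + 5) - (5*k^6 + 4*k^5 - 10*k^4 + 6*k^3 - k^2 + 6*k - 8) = -8*k^6 - 5*k^5 + 8*k^4 - 7*k^3 - 8*k^2 - 6*k + 13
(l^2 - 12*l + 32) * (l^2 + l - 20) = l^4 - 11*l^3 + 272*l - 640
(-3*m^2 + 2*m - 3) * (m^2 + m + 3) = -3*m^4 - m^3 - 10*m^2 + 3*m - 9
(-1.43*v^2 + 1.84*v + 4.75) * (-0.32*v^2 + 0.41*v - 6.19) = 0.4576*v^4 - 1.1751*v^3 + 8.0861*v^2 - 9.4421*v - 29.4025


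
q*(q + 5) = q^2 + 5*q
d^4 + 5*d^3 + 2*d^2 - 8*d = d*(d - 1)*(d + 2)*(d + 4)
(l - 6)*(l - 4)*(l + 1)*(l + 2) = l^4 - 7*l^3 - 4*l^2 + 52*l + 48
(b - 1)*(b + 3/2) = b^2 + b/2 - 3/2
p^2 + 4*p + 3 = (p + 1)*(p + 3)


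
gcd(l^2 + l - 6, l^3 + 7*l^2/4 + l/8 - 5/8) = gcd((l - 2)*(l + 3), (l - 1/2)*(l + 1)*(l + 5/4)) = 1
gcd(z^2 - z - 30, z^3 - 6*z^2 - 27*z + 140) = z + 5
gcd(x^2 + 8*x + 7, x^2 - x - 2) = x + 1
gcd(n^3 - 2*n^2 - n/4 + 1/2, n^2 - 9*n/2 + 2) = n - 1/2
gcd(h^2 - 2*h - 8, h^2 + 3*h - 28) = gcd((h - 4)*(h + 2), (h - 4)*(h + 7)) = h - 4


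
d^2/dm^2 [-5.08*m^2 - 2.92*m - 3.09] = -10.1600000000000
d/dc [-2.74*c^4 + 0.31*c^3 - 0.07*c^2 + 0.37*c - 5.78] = -10.96*c^3 + 0.93*c^2 - 0.14*c + 0.37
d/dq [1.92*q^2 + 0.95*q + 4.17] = 3.84*q + 0.95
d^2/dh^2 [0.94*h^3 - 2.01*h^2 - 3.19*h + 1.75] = 5.64*h - 4.02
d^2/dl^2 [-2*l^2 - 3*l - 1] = -4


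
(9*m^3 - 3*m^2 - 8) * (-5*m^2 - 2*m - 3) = -45*m^5 - 3*m^4 - 21*m^3 + 49*m^2 + 16*m + 24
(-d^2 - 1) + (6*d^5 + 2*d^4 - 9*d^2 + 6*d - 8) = 6*d^5 + 2*d^4 - 10*d^2 + 6*d - 9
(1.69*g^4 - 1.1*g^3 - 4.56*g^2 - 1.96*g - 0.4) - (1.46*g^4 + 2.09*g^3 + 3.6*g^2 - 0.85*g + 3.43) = 0.23*g^4 - 3.19*g^3 - 8.16*g^2 - 1.11*g - 3.83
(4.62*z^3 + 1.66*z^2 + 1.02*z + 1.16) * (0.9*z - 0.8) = 4.158*z^4 - 2.202*z^3 - 0.41*z^2 + 0.228*z - 0.928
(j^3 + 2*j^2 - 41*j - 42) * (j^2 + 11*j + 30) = j^5 + 13*j^4 + 11*j^3 - 433*j^2 - 1692*j - 1260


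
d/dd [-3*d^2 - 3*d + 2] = -6*d - 3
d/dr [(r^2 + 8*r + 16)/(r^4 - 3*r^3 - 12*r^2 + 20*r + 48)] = (-2*r^4 - 17*r^3 + 18*r^2 + 224*r + 32)/(r^7 - 8*r^6 + r^5 + 110*r^4 - 100*r^3 - 568*r^2 + 384*r + 1152)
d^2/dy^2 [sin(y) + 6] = -sin(y)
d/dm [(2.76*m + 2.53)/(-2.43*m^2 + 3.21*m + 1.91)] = (6.7068*m^2 + 12.2958*m - 2.8497)/(5.9049*m^4 - 15.6006*m^3 + 1.0215*m^2 + 12.2622*m + 3.6481)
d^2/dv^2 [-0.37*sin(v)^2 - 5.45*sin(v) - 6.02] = 5.45*sin(v) - 0.74*cos(2*v)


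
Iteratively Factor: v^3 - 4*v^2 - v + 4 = (v - 1)*(v^2 - 3*v - 4) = (v - 1)*(v + 1)*(v - 4)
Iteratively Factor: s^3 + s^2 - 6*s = (s)*(s^2 + s - 6) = s*(s + 3)*(s - 2)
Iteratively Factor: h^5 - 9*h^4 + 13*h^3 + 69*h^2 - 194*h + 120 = (h - 5)*(h^4 - 4*h^3 - 7*h^2 + 34*h - 24) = (h - 5)*(h - 4)*(h^3 - 7*h + 6) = (h - 5)*(h - 4)*(h + 3)*(h^2 - 3*h + 2) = (h - 5)*(h - 4)*(h - 2)*(h + 3)*(h - 1)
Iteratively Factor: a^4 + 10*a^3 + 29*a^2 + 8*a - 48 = (a + 3)*(a^3 + 7*a^2 + 8*a - 16) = (a - 1)*(a + 3)*(a^2 + 8*a + 16) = (a - 1)*(a + 3)*(a + 4)*(a + 4)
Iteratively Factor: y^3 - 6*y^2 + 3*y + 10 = (y - 5)*(y^2 - y - 2) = (y - 5)*(y - 2)*(y + 1)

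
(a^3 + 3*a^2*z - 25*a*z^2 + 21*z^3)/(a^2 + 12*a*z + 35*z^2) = (a^2 - 4*a*z + 3*z^2)/(a + 5*z)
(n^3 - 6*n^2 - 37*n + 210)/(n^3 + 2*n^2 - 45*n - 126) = (n - 5)/(n + 3)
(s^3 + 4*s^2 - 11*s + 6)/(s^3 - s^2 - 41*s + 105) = (s^3 + 4*s^2 - 11*s + 6)/(s^3 - s^2 - 41*s + 105)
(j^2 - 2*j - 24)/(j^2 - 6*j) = (j + 4)/j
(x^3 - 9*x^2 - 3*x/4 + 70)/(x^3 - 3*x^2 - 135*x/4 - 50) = (2*x - 7)/(2*x + 5)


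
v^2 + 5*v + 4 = (v + 1)*(v + 4)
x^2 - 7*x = x*(x - 7)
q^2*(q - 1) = q^3 - q^2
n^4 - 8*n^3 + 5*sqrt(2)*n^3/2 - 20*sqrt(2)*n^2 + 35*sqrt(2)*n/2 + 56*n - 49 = (n - 7)*(n - 1)*(n - sqrt(2))*(n + 7*sqrt(2)/2)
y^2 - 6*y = y*(y - 6)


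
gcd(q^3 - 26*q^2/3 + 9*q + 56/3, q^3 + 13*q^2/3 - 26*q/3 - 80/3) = q - 8/3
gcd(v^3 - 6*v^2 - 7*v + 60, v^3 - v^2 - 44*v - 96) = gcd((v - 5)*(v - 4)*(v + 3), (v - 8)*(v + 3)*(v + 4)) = v + 3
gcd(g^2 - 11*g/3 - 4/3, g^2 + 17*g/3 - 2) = 1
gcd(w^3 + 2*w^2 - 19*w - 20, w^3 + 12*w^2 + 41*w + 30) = w^2 + 6*w + 5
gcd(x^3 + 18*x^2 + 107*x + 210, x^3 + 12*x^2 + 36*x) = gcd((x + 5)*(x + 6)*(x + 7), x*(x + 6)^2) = x + 6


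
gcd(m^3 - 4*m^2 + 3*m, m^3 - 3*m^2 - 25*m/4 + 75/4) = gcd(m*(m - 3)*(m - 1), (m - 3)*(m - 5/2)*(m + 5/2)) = m - 3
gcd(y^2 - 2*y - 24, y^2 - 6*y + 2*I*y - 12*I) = y - 6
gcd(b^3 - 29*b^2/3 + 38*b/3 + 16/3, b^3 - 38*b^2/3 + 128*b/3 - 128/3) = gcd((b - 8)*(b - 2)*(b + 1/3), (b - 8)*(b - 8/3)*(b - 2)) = b^2 - 10*b + 16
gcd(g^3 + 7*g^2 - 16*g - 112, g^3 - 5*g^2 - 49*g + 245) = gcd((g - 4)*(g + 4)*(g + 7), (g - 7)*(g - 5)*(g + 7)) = g + 7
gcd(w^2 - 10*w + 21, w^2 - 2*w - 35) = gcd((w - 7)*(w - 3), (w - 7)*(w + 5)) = w - 7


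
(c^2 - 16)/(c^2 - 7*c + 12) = (c + 4)/(c - 3)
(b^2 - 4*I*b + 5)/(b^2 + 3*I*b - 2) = (b - 5*I)/(b + 2*I)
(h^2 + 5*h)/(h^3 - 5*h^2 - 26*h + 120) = h/(h^2 - 10*h + 24)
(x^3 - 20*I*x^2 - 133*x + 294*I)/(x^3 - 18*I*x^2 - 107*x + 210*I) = (x - 7*I)/(x - 5*I)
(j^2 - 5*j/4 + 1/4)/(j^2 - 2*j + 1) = (j - 1/4)/(j - 1)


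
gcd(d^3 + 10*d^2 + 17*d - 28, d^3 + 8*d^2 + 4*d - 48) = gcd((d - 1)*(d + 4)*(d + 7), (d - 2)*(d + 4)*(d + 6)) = d + 4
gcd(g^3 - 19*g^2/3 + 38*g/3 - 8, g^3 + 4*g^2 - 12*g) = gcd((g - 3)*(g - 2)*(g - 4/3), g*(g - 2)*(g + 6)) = g - 2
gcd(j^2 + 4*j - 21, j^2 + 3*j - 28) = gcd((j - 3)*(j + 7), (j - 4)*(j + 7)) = j + 7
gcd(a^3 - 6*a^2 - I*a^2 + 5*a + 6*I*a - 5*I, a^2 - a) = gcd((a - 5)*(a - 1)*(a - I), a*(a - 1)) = a - 1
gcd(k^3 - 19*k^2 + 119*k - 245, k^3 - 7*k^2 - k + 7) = k - 7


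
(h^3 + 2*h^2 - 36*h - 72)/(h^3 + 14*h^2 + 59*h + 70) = (h^2 - 36)/(h^2 + 12*h + 35)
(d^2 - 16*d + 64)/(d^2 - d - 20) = (-d^2 + 16*d - 64)/(-d^2 + d + 20)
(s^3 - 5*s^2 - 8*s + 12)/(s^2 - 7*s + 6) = s + 2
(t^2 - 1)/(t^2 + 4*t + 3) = (t - 1)/(t + 3)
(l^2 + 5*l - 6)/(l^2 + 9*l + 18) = (l - 1)/(l + 3)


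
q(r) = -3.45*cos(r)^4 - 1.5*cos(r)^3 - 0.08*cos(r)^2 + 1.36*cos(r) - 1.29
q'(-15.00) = 3.21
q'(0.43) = 5.36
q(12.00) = -2.85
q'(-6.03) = 3.89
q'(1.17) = 0.19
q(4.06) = -2.28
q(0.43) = -3.60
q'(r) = 13.8*sin(r)*cos(r)^3 + 4.5*sin(r)*cos(r)^2 + 0.16*sin(r)*cos(r) - 1.36*sin(r)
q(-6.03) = -4.44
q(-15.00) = -2.86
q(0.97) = -1.17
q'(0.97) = 2.20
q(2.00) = -1.87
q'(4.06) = 2.29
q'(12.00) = -5.51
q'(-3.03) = 1.18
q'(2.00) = -1.49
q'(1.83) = -1.29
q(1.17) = -0.94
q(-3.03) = -4.61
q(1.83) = -1.63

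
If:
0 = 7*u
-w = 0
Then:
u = 0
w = 0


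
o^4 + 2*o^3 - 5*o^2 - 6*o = o*(o - 2)*(o + 1)*(o + 3)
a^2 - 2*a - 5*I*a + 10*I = (a - 2)*(a - 5*I)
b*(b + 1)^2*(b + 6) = b^4 + 8*b^3 + 13*b^2 + 6*b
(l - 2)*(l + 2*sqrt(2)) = l^2 - 2*l + 2*sqrt(2)*l - 4*sqrt(2)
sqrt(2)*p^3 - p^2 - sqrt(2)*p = p*(p - sqrt(2))*(sqrt(2)*p + 1)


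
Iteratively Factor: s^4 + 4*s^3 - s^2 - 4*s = (s + 4)*(s^3 - s) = s*(s + 4)*(s^2 - 1) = s*(s - 1)*(s + 4)*(s + 1)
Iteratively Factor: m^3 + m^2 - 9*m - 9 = (m + 1)*(m^2 - 9) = (m - 3)*(m + 1)*(m + 3)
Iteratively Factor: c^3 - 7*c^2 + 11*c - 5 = (c - 5)*(c^2 - 2*c + 1) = (c - 5)*(c - 1)*(c - 1)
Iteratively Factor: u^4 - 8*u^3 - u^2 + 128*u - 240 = (u - 5)*(u^3 - 3*u^2 - 16*u + 48) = (u - 5)*(u + 4)*(u^2 - 7*u + 12) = (u - 5)*(u - 3)*(u + 4)*(u - 4)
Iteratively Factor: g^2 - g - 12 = (g + 3)*(g - 4)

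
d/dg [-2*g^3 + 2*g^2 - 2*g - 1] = -6*g^2 + 4*g - 2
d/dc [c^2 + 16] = 2*c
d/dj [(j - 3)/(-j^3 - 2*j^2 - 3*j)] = (-j*(j^2 + 2*j + 3) + (j - 3)*(3*j^2 + 4*j + 3))/(j^2*(j^2 + 2*j + 3)^2)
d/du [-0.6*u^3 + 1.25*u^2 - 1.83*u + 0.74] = -1.8*u^2 + 2.5*u - 1.83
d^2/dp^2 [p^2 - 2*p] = 2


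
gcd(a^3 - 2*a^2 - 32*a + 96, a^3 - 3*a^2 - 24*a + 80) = a^2 - 8*a + 16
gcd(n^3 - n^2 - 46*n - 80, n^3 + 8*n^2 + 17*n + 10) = n^2 + 7*n + 10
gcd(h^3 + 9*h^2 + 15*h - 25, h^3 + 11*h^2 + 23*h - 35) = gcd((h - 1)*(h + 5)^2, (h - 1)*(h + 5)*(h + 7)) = h^2 + 4*h - 5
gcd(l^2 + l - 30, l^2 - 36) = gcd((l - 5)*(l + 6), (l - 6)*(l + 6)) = l + 6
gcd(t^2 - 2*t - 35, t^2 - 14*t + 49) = t - 7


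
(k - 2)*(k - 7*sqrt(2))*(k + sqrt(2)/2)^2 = k^4 - 6*sqrt(2)*k^3 - 2*k^3 - 27*k^2/2 + 12*sqrt(2)*k^2 - 7*sqrt(2)*k/2 + 27*k + 7*sqrt(2)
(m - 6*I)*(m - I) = m^2 - 7*I*m - 6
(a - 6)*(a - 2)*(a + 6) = a^3 - 2*a^2 - 36*a + 72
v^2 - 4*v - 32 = (v - 8)*(v + 4)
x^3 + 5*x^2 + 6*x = x*(x + 2)*(x + 3)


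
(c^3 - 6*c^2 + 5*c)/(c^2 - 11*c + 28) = c*(c^2 - 6*c + 5)/(c^2 - 11*c + 28)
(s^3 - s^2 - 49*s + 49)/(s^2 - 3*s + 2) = (s^2 - 49)/(s - 2)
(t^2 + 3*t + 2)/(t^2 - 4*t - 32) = (t^2 + 3*t + 2)/(t^2 - 4*t - 32)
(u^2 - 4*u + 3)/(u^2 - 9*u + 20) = (u^2 - 4*u + 3)/(u^2 - 9*u + 20)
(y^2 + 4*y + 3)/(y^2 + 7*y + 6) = (y + 3)/(y + 6)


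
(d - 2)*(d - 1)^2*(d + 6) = d^4 + 2*d^3 - 19*d^2 + 28*d - 12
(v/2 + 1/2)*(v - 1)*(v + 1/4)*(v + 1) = v^4/2 + 5*v^3/8 - 3*v^2/8 - 5*v/8 - 1/8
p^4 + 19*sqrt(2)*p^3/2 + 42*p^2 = p^2*(p + 7*sqrt(2)/2)*(p + 6*sqrt(2))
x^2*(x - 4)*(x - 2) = x^4 - 6*x^3 + 8*x^2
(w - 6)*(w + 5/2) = w^2 - 7*w/2 - 15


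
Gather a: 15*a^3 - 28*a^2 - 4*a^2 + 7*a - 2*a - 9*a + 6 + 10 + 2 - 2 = 15*a^3 - 32*a^2 - 4*a + 16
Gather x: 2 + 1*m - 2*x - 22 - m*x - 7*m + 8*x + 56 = -6*m + x*(6 - m) + 36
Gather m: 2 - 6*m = 2 - 6*m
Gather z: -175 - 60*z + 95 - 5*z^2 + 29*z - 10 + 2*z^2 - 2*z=-3*z^2 - 33*z - 90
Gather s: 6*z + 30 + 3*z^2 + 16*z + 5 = 3*z^2 + 22*z + 35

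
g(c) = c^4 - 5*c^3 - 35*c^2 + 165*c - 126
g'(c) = 4*c^3 - 15*c^2 - 70*c + 165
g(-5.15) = -517.64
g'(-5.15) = -418.70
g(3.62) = -52.82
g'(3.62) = -95.21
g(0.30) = -79.78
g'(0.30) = 142.76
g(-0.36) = -189.69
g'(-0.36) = 188.07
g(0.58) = -42.94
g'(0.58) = 120.13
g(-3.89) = -774.17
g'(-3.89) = -25.14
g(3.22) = -17.02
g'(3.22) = -82.38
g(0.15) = -102.05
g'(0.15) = 154.18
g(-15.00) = 57024.00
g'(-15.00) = -15660.00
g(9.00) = 1440.00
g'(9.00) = 1236.00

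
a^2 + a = a*(a + 1)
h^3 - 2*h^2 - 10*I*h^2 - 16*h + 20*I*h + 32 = (h - 2)*(h - 8*I)*(h - 2*I)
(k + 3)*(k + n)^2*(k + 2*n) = k^4 + 4*k^3*n + 3*k^3 + 5*k^2*n^2 + 12*k^2*n + 2*k*n^3 + 15*k*n^2 + 6*n^3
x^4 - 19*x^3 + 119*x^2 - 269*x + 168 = (x - 8)*(x - 7)*(x - 3)*(x - 1)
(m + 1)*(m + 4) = m^2 + 5*m + 4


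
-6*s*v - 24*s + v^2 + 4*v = (-6*s + v)*(v + 4)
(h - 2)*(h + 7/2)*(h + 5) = h^3 + 13*h^2/2 + h/2 - 35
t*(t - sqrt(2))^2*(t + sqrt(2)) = t^4 - sqrt(2)*t^3 - 2*t^2 + 2*sqrt(2)*t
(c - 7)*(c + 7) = c^2 - 49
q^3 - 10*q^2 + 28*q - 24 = (q - 6)*(q - 2)^2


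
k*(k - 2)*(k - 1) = k^3 - 3*k^2 + 2*k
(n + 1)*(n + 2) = n^2 + 3*n + 2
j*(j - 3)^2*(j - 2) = j^4 - 8*j^3 + 21*j^2 - 18*j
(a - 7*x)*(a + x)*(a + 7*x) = a^3 + a^2*x - 49*a*x^2 - 49*x^3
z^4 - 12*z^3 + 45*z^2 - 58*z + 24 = (z - 6)*(z - 4)*(z - 1)^2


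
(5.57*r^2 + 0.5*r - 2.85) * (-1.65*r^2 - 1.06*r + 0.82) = -9.1905*r^4 - 6.7292*r^3 + 8.7399*r^2 + 3.431*r - 2.337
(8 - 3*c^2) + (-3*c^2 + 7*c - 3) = -6*c^2 + 7*c + 5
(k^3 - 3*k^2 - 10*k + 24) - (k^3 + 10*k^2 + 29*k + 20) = -13*k^2 - 39*k + 4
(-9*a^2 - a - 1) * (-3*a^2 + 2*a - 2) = 27*a^4 - 15*a^3 + 19*a^2 + 2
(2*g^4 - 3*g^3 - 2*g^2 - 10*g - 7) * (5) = 10*g^4 - 15*g^3 - 10*g^2 - 50*g - 35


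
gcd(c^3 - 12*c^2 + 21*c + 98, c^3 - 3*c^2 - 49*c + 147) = c - 7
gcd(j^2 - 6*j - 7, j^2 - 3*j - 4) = j + 1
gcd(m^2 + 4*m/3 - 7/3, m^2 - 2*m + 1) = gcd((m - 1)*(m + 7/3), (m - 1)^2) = m - 1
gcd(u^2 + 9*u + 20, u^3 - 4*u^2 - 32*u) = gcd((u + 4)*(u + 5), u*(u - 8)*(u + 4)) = u + 4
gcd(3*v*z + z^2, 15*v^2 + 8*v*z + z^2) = 3*v + z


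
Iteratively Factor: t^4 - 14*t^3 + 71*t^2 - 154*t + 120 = (t - 4)*(t^3 - 10*t^2 + 31*t - 30) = (t - 5)*(t - 4)*(t^2 - 5*t + 6) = (t - 5)*(t - 4)*(t - 3)*(t - 2)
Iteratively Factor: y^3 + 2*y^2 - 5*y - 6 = (y + 3)*(y^2 - y - 2) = (y + 1)*(y + 3)*(y - 2)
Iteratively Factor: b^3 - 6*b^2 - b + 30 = (b - 5)*(b^2 - b - 6) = (b - 5)*(b - 3)*(b + 2)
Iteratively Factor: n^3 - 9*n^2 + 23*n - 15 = (n - 5)*(n^2 - 4*n + 3) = (n - 5)*(n - 1)*(n - 3)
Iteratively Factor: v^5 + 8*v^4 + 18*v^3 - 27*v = (v + 3)*(v^4 + 5*v^3 + 3*v^2 - 9*v) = (v + 3)^2*(v^3 + 2*v^2 - 3*v) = (v + 3)^3*(v^2 - v) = v*(v + 3)^3*(v - 1)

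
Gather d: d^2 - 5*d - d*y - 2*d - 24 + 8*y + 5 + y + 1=d^2 + d*(-y - 7) + 9*y - 18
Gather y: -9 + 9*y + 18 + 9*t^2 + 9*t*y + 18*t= 9*t^2 + 18*t + y*(9*t + 9) + 9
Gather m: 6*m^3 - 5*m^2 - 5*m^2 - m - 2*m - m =6*m^3 - 10*m^2 - 4*m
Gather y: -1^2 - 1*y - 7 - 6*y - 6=-7*y - 14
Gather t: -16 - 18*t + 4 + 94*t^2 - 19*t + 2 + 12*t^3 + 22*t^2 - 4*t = 12*t^3 + 116*t^2 - 41*t - 10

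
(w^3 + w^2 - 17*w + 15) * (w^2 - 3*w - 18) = w^5 - 2*w^4 - 38*w^3 + 48*w^2 + 261*w - 270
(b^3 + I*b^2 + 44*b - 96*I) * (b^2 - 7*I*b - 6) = b^5 - 6*I*b^4 + 45*b^3 - 410*I*b^2 - 936*b + 576*I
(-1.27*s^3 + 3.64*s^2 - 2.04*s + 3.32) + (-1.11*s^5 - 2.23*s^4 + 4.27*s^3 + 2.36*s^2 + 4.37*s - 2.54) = -1.11*s^5 - 2.23*s^4 + 3.0*s^3 + 6.0*s^2 + 2.33*s + 0.78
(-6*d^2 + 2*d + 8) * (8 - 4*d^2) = 24*d^4 - 8*d^3 - 80*d^2 + 16*d + 64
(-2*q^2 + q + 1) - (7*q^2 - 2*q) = -9*q^2 + 3*q + 1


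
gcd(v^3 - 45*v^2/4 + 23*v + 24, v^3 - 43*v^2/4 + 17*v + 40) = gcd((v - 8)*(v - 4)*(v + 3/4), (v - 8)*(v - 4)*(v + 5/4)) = v^2 - 12*v + 32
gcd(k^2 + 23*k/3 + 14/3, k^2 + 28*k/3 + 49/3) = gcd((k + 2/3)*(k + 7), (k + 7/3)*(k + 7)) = k + 7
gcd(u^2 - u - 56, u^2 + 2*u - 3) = 1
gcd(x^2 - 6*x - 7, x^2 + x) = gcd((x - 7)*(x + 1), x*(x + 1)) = x + 1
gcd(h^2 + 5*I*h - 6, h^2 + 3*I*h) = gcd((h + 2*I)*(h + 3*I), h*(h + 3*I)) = h + 3*I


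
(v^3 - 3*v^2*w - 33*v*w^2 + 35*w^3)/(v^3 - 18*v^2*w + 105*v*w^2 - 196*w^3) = (v^2 + 4*v*w - 5*w^2)/(v^2 - 11*v*w + 28*w^2)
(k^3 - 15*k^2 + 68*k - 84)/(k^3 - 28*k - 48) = (k^2 - 9*k + 14)/(k^2 + 6*k + 8)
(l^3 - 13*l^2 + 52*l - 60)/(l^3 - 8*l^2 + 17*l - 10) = (l - 6)/(l - 1)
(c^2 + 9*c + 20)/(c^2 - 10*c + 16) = (c^2 + 9*c + 20)/(c^2 - 10*c + 16)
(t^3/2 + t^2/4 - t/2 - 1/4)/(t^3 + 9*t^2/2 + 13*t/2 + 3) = (2*t^2 - t - 1)/(2*(2*t^2 + 7*t + 6))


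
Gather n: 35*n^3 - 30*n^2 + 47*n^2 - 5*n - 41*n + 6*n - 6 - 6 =35*n^3 + 17*n^2 - 40*n - 12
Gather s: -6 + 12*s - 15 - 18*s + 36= 15 - 6*s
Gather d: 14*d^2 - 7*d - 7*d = 14*d^2 - 14*d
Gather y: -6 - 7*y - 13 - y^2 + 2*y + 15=-y^2 - 5*y - 4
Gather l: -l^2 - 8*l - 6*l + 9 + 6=-l^2 - 14*l + 15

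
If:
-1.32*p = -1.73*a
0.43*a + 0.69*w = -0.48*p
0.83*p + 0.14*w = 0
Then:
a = 0.00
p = 0.00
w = 0.00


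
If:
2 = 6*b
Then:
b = 1/3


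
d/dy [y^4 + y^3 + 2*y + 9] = 4*y^3 + 3*y^2 + 2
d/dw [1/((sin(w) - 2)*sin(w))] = 2*(1 - sin(w))*cos(w)/((sin(w) - 2)^2*sin(w)^2)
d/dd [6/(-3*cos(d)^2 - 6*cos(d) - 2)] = -36*(cos(d) + 1)*sin(d)/(3*cos(d)^2 + 6*cos(d) + 2)^2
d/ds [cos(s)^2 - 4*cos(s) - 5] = 2*(2 - cos(s))*sin(s)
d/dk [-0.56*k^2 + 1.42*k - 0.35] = 1.42 - 1.12*k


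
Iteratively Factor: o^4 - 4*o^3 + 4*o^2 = (o - 2)*(o^3 - 2*o^2) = o*(o - 2)*(o^2 - 2*o) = o^2*(o - 2)*(o - 2)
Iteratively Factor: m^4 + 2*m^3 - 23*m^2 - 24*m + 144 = (m + 4)*(m^3 - 2*m^2 - 15*m + 36) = (m + 4)^2*(m^2 - 6*m + 9) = (m - 3)*(m + 4)^2*(m - 3)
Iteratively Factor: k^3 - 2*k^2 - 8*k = (k)*(k^2 - 2*k - 8) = k*(k + 2)*(k - 4)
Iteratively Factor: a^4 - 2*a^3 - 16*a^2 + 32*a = (a)*(a^3 - 2*a^2 - 16*a + 32) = a*(a + 4)*(a^2 - 6*a + 8) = a*(a - 4)*(a + 4)*(a - 2)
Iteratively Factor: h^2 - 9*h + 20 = (h - 4)*(h - 5)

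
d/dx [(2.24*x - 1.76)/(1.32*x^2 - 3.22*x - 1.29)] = (-2.9568*x^2 + 4.6464*x - 8.5568)/(1.7424*x^4 - 8.5008*x^3 + 6.9628*x^2 + 8.3076*x + 1.6641)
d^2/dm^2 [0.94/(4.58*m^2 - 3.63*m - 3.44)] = (39.435632*m^2 - 31.255752*m - 0.94*(9.16*m - 3.63)*(18.32*m - 7.26) - 29.619776)/(-4.58*m^2 + 3.63*m + 3.44)^3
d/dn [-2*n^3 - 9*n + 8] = -6*n^2 - 9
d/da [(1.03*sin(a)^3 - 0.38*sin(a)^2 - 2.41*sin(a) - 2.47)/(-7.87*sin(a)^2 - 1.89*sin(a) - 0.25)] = -(8.1061*sin(a)^4 + 3.8934*sin(a)^3 + 19.021*sin(a)^2 + 38.6878*sin(a) + 4.0658)*cos(a)/(61.9369*sin(a)^4 + 29.7486*sin(a)^3 + 7.5071*sin(a)^2 + 0.945*sin(a) + 0.0625)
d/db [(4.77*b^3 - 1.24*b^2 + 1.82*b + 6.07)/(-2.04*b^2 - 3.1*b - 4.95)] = (-9.7308*b^4 - 29.574*b^3 - 63.2777*b^2 + 37.0416*b + 9.808)/(4.1616*b^4 + 12.648*b^3 + 29.806*b^2 + 30.69*b + 24.5025)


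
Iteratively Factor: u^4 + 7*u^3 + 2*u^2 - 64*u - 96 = (u + 4)*(u^3 + 3*u^2 - 10*u - 24) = (u + 4)^2*(u^2 - u - 6) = (u + 2)*(u + 4)^2*(u - 3)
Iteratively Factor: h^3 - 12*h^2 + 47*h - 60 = (h - 4)*(h^2 - 8*h + 15) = (h - 5)*(h - 4)*(h - 3)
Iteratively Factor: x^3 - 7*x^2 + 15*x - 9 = (x - 3)*(x^2 - 4*x + 3) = (x - 3)*(x - 1)*(x - 3)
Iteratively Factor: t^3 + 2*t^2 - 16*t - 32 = (t + 2)*(t^2 - 16) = (t + 2)*(t + 4)*(t - 4)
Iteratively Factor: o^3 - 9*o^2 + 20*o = (o)*(o^2 - 9*o + 20) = o*(o - 5)*(o - 4)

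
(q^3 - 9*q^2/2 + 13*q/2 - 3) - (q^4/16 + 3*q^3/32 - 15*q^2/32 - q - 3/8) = -q^4/16 + 29*q^3/32 - 129*q^2/32 + 15*q/2 - 21/8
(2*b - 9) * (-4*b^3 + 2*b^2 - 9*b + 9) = -8*b^4 + 40*b^3 - 36*b^2 + 99*b - 81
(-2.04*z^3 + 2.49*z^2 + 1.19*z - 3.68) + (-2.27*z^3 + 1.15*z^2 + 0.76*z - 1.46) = -4.31*z^3 + 3.64*z^2 + 1.95*z - 5.14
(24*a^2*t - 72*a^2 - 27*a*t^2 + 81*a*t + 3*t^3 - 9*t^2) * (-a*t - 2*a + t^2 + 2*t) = -24*a^3*t^2 + 24*a^3*t + 144*a^3 + 51*a^2*t^3 - 51*a^2*t^2 - 306*a^2*t - 30*a*t^4 + 30*a*t^3 + 180*a*t^2 + 3*t^5 - 3*t^4 - 18*t^3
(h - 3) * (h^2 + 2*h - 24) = h^3 - h^2 - 30*h + 72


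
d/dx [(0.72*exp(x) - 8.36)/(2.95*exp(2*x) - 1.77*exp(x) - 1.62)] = (-2.124*exp(2*x) + 49.324*exp(x) - 15.9636)*exp(x)/(8.7025*exp(4*x) - 10.443*exp(3*x) - 6.4251*exp(2*x) + 5.7348*exp(x) + 2.6244)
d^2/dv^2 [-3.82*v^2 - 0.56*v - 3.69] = -7.64000000000000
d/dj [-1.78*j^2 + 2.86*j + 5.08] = 2.86 - 3.56*j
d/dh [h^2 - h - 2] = 2*h - 1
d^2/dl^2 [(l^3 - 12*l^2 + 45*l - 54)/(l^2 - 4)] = 2*(49*l^3 - 306*l^2 + 588*l - 408)/(l^6 - 12*l^4 + 48*l^2 - 64)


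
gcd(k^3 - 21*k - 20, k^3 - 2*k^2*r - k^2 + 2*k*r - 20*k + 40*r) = k^2 - k - 20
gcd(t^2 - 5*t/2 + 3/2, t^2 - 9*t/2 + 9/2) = t - 3/2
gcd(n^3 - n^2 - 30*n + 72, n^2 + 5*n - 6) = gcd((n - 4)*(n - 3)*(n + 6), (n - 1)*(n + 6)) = n + 6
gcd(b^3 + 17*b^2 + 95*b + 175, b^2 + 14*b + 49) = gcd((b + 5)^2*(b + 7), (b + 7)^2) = b + 7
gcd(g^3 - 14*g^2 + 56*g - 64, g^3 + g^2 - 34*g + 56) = g^2 - 6*g + 8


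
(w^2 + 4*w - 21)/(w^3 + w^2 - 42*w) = (w - 3)/(w*(w - 6))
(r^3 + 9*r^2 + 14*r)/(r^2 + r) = (r^2 + 9*r + 14)/(r + 1)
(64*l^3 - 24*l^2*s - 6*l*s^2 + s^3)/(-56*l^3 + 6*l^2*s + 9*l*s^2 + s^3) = (-8*l + s)/(7*l + s)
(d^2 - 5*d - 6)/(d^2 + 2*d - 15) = (d^2 - 5*d - 6)/(d^2 + 2*d - 15)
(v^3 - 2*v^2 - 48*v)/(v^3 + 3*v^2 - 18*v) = (v - 8)/(v - 3)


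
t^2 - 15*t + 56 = (t - 8)*(t - 7)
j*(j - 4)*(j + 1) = j^3 - 3*j^2 - 4*j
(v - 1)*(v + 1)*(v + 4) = v^3 + 4*v^2 - v - 4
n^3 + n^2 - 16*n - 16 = (n - 4)*(n + 1)*(n + 4)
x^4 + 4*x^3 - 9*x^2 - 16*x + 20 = (x - 2)*(x - 1)*(x + 2)*(x + 5)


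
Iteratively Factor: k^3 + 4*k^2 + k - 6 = (k + 3)*(k^2 + k - 2) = (k - 1)*(k + 3)*(k + 2)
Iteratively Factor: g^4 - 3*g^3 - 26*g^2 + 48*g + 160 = (g - 4)*(g^3 + g^2 - 22*g - 40) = (g - 4)*(g + 4)*(g^2 - 3*g - 10) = (g - 5)*(g - 4)*(g + 4)*(g + 2)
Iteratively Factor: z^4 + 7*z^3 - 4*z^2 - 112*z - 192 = (z + 3)*(z^3 + 4*z^2 - 16*z - 64) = (z + 3)*(z + 4)*(z^2 - 16) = (z - 4)*(z + 3)*(z + 4)*(z + 4)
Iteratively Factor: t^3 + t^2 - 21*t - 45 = (t + 3)*(t^2 - 2*t - 15) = (t + 3)^2*(t - 5)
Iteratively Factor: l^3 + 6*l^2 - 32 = (l + 4)*(l^2 + 2*l - 8) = (l + 4)^2*(l - 2)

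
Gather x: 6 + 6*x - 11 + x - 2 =7*x - 7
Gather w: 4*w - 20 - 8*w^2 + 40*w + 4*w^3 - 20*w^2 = 4*w^3 - 28*w^2 + 44*w - 20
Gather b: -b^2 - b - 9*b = -b^2 - 10*b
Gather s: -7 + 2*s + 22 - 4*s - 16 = -2*s - 1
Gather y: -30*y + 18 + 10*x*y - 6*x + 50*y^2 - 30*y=-6*x + 50*y^2 + y*(10*x - 60) + 18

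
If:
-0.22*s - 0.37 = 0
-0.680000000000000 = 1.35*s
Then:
No Solution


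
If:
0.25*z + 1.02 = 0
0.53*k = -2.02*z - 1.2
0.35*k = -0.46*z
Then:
No Solution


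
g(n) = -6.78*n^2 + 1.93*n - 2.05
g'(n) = 1.93 - 13.56*n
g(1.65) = -17.32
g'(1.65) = -20.44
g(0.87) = -5.50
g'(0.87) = -9.87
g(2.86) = -51.99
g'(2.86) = -36.85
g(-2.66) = -55.16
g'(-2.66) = 38.00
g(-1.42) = -18.46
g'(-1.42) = 21.19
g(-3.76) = -105.16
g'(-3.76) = 52.92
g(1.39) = -12.47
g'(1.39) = -16.92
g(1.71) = -18.58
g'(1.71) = -21.26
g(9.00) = -533.86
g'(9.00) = -120.11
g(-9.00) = -568.60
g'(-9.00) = 123.97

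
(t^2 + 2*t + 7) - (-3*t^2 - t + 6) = 4*t^2 + 3*t + 1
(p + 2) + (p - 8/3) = 2*p - 2/3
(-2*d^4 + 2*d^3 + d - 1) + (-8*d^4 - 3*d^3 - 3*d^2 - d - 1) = -10*d^4 - d^3 - 3*d^2 - 2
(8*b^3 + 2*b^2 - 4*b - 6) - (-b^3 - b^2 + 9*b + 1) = 9*b^3 + 3*b^2 - 13*b - 7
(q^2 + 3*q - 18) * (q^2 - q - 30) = q^4 + 2*q^3 - 51*q^2 - 72*q + 540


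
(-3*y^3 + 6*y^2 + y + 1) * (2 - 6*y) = 18*y^4 - 42*y^3 + 6*y^2 - 4*y + 2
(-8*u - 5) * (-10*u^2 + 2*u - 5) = 80*u^3 + 34*u^2 + 30*u + 25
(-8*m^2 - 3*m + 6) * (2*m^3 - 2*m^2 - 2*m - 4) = -16*m^5 + 10*m^4 + 34*m^3 + 26*m^2 - 24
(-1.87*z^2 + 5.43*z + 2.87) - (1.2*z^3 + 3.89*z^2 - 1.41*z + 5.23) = -1.2*z^3 - 5.76*z^2 + 6.84*z - 2.36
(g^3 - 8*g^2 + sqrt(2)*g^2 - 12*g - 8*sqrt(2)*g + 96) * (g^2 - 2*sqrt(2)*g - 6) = g^5 - 8*g^4 - sqrt(2)*g^4 - 22*g^3 + 8*sqrt(2)*g^3 + 18*sqrt(2)*g^2 + 176*g^2 - 144*sqrt(2)*g + 72*g - 576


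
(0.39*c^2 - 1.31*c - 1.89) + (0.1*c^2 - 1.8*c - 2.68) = 0.49*c^2 - 3.11*c - 4.57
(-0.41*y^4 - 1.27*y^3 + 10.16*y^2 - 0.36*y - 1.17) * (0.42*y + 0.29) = -0.1722*y^5 - 0.6523*y^4 + 3.8989*y^3 + 2.7952*y^2 - 0.5958*y - 0.3393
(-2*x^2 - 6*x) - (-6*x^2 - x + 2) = 4*x^2 - 5*x - 2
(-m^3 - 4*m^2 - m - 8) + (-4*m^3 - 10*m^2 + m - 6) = -5*m^3 - 14*m^2 - 14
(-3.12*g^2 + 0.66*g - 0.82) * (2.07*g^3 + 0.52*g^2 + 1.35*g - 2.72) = -6.4584*g^5 - 0.2562*g^4 - 5.5662*g^3 + 8.951*g^2 - 2.9022*g + 2.2304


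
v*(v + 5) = v^2 + 5*v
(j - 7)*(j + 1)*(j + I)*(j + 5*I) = j^4 - 6*j^3 + 6*I*j^3 - 12*j^2 - 36*I*j^2 + 30*j - 42*I*j + 35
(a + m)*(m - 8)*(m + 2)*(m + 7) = a*m^3 + a*m^2 - 58*a*m - 112*a + m^4 + m^3 - 58*m^2 - 112*m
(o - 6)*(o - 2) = o^2 - 8*o + 12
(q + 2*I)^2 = q^2 + 4*I*q - 4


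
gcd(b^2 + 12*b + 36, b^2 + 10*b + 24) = b + 6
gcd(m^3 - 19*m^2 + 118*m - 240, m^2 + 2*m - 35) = m - 5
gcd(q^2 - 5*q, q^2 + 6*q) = q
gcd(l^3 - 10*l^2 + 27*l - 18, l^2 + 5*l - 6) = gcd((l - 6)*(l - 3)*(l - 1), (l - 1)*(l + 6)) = l - 1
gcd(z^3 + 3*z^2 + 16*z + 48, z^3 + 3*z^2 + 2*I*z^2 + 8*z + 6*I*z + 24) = z^2 + z*(3 + 4*I) + 12*I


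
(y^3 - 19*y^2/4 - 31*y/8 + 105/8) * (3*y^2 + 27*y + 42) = 3*y^5 + 51*y^4/4 - 783*y^3/8 - 1059*y^2/4 + 1533*y/8 + 2205/4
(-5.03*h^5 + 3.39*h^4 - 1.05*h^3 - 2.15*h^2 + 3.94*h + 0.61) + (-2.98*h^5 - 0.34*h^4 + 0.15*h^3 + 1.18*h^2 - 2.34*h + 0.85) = -8.01*h^5 + 3.05*h^4 - 0.9*h^3 - 0.97*h^2 + 1.6*h + 1.46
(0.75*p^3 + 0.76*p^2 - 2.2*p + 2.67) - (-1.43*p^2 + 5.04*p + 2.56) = 0.75*p^3 + 2.19*p^2 - 7.24*p + 0.11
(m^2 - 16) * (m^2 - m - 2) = m^4 - m^3 - 18*m^2 + 16*m + 32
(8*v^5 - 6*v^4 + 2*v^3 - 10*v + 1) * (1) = 8*v^5 - 6*v^4 + 2*v^3 - 10*v + 1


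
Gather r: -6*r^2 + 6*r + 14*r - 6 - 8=-6*r^2 + 20*r - 14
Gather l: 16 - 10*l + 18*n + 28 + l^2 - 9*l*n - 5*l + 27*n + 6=l^2 + l*(-9*n - 15) + 45*n + 50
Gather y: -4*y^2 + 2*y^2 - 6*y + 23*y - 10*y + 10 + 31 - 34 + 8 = -2*y^2 + 7*y + 15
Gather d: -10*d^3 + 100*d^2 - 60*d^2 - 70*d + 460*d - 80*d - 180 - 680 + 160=-10*d^3 + 40*d^2 + 310*d - 700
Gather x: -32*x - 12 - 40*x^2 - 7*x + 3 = -40*x^2 - 39*x - 9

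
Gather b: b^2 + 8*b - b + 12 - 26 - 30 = b^2 + 7*b - 44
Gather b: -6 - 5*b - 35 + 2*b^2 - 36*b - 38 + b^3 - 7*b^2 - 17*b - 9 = b^3 - 5*b^2 - 58*b - 88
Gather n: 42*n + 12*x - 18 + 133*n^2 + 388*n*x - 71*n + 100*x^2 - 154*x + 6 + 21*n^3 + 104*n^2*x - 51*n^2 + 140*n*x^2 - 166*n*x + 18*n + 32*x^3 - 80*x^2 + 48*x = 21*n^3 + n^2*(104*x + 82) + n*(140*x^2 + 222*x - 11) + 32*x^3 + 20*x^2 - 94*x - 12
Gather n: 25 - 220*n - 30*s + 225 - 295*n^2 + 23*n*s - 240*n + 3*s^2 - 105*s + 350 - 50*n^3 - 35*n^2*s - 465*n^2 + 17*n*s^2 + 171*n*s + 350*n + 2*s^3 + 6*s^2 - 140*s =-50*n^3 + n^2*(-35*s - 760) + n*(17*s^2 + 194*s - 110) + 2*s^3 + 9*s^2 - 275*s + 600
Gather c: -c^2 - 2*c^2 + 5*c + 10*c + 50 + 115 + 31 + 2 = -3*c^2 + 15*c + 198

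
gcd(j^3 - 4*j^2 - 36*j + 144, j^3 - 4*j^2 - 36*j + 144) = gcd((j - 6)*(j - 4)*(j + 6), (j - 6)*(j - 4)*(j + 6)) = j^3 - 4*j^2 - 36*j + 144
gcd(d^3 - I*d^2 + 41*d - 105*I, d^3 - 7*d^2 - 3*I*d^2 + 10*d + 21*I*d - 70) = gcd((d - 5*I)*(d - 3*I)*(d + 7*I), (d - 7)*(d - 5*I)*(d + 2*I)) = d - 5*I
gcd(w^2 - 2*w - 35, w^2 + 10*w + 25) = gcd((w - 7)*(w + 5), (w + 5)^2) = w + 5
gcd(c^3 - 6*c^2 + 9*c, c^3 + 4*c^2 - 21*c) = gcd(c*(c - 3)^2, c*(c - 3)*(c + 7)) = c^2 - 3*c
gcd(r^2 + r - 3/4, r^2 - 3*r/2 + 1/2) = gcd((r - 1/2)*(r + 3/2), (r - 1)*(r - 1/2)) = r - 1/2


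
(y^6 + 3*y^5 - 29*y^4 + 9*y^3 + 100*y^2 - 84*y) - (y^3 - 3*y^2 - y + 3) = y^6 + 3*y^5 - 29*y^4 + 8*y^3 + 103*y^2 - 83*y - 3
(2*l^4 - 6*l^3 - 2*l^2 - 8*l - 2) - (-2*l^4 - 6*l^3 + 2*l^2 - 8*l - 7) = 4*l^4 - 4*l^2 + 5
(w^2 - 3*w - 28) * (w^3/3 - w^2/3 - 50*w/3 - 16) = w^5/3 - 4*w^4/3 - 25*w^3 + 130*w^2/3 + 1544*w/3 + 448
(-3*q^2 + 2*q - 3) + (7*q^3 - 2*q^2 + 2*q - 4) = 7*q^3 - 5*q^2 + 4*q - 7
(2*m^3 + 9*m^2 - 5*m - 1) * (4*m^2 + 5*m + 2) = 8*m^5 + 46*m^4 + 29*m^3 - 11*m^2 - 15*m - 2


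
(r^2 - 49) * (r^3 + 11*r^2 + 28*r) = r^5 + 11*r^4 - 21*r^3 - 539*r^2 - 1372*r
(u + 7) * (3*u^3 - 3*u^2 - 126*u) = 3*u^4 + 18*u^3 - 147*u^2 - 882*u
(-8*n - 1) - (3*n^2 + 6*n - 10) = -3*n^2 - 14*n + 9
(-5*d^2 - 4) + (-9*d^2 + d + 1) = -14*d^2 + d - 3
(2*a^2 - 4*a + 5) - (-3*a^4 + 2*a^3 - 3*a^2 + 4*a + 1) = 3*a^4 - 2*a^3 + 5*a^2 - 8*a + 4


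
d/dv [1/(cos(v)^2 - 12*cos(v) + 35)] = 2*(cos(v) - 6)*sin(v)/(cos(v)^2 - 12*cos(v) + 35)^2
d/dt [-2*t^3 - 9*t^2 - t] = -6*t^2 - 18*t - 1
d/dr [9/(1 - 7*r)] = 63/(7*r - 1)^2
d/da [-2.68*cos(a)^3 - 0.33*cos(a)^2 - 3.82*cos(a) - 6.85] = (8.04*cos(a)^2 + 0.66*cos(a) + 3.82)*sin(a)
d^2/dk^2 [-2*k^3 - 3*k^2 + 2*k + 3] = -12*k - 6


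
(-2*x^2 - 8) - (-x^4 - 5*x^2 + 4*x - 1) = x^4 + 3*x^2 - 4*x - 7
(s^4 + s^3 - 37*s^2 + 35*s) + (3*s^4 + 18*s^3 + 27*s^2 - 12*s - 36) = 4*s^4 + 19*s^3 - 10*s^2 + 23*s - 36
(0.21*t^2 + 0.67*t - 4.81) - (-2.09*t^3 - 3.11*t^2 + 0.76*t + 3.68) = 2.09*t^3 + 3.32*t^2 - 0.09*t - 8.49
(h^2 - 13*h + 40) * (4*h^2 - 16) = 4*h^4 - 52*h^3 + 144*h^2 + 208*h - 640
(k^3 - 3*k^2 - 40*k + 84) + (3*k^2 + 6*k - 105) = k^3 - 34*k - 21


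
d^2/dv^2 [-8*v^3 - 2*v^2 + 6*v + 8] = -48*v - 4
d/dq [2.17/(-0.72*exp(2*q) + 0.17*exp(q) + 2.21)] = (3.1248*exp(q) - 0.3689)*exp(q)/(-0.72*exp(2*q) + 0.17*exp(q) + 2.21)^2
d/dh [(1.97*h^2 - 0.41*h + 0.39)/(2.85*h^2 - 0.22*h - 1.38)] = (0.7351*h^2 - 7.6602*h + 0.6516)/(8.1225*h^4 - 1.254*h^3 - 7.8176*h^2 + 0.6072*h + 1.9044)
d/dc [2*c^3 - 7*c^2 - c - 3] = 6*c^2 - 14*c - 1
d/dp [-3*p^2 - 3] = -6*p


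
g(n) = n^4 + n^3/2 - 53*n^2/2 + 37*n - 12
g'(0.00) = 37.00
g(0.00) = -12.00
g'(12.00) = 6529.00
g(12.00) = 18216.00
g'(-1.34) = 101.09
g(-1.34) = -107.14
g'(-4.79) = -114.32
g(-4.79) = -325.77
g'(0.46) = 13.33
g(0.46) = -0.49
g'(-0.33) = 54.51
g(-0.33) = -27.10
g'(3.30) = 22.18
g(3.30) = -41.92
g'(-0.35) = 55.56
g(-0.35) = -28.20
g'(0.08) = 32.77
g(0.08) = -9.21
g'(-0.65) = 70.99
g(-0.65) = -47.21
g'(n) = 4*n^3 + 3*n^2/2 - 53*n + 37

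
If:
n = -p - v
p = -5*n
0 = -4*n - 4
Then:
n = -1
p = 5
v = -4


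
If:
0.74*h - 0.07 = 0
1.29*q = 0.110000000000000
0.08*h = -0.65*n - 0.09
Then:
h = 0.09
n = -0.15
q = 0.09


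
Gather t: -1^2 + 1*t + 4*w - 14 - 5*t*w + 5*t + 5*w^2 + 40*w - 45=t*(6 - 5*w) + 5*w^2 + 44*w - 60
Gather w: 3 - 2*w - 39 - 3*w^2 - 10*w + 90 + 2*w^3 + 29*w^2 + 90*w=2*w^3 + 26*w^2 + 78*w + 54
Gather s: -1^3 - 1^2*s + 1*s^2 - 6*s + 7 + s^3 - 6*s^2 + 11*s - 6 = s^3 - 5*s^2 + 4*s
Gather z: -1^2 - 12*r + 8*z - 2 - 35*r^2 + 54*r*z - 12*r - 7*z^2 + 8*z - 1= -35*r^2 - 24*r - 7*z^2 + z*(54*r + 16) - 4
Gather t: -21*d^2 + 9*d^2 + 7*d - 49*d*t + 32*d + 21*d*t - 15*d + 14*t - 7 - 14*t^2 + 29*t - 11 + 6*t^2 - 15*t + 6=-12*d^2 + 24*d - 8*t^2 + t*(28 - 28*d) - 12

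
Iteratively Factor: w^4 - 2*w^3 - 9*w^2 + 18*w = (w - 3)*(w^3 + w^2 - 6*w) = (w - 3)*(w - 2)*(w^2 + 3*w) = (w - 3)*(w - 2)*(w + 3)*(w)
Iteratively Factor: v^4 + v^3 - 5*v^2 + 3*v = (v)*(v^3 + v^2 - 5*v + 3) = v*(v - 1)*(v^2 + 2*v - 3) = v*(v - 1)*(v + 3)*(v - 1)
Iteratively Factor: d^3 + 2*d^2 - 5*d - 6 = (d + 1)*(d^2 + d - 6) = (d - 2)*(d + 1)*(d + 3)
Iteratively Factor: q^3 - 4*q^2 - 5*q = (q + 1)*(q^2 - 5*q) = q*(q + 1)*(q - 5)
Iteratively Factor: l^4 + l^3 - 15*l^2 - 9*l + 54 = (l + 3)*(l^3 - 2*l^2 - 9*l + 18) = (l - 3)*(l + 3)*(l^2 + l - 6) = (l - 3)*(l - 2)*(l + 3)*(l + 3)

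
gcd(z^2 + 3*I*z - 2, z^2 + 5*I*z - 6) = z + 2*I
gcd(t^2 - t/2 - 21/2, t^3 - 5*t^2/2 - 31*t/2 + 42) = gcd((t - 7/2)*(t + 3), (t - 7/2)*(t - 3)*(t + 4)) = t - 7/2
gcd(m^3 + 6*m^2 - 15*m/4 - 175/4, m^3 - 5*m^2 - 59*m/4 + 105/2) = m^2 + m - 35/4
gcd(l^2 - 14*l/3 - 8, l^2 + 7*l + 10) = 1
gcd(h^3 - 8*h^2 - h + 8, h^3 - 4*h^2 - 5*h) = h + 1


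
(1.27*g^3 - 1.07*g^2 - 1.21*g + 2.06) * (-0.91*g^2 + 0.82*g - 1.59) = -1.1557*g^5 + 2.0151*g^4 - 1.7956*g^3 - 1.1655*g^2 + 3.6131*g - 3.2754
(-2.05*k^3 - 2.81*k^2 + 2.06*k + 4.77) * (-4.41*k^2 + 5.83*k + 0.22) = 9.0405*k^5 + 0.440600000000002*k^4 - 25.9179*k^3 - 9.6441*k^2 + 28.2623*k + 1.0494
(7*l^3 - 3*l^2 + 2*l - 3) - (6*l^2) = 7*l^3 - 9*l^2 + 2*l - 3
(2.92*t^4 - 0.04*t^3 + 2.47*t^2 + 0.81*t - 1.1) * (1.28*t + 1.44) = 3.7376*t^5 + 4.1536*t^4 + 3.104*t^3 + 4.5936*t^2 - 0.2416*t - 1.584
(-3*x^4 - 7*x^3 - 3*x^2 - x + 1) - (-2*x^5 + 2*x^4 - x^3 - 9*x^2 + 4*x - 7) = 2*x^5 - 5*x^4 - 6*x^3 + 6*x^2 - 5*x + 8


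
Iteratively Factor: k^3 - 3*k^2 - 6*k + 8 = (k - 4)*(k^2 + k - 2) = (k - 4)*(k + 2)*(k - 1)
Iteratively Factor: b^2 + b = (b + 1)*(b)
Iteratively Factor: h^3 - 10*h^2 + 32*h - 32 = (h - 4)*(h^2 - 6*h + 8) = (h - 4)^2*(h - 2)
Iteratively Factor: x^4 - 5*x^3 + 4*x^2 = (x)*(x^3 - 5*x^2 + 4*x) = x*(x - 1)*(x^2 - 4*x) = x^2*(x - 1)*(x - 4)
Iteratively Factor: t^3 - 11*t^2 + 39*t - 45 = (t - 5)*(t^2 - 6*t + 9) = (t - 5)*(t - 3)*(t - 3)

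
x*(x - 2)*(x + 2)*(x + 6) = x^4 + 6*x^3 - 4*x^2 - 24*x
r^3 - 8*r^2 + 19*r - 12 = (r - 4)*(r - 3)*(r - 1)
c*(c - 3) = c^2 - 3*c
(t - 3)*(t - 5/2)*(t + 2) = t^3 - 7*t^2/2 - 7*t/2 + 15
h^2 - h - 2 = (h - 2)*(h + 1)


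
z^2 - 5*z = z*(z - 5)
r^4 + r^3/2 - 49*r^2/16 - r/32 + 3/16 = (r - 3/2)*(r - 1/4)*(r + 1/4)*(r + 2)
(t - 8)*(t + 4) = t^2 - 4*t - 32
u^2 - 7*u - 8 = (u - 8)*(u + 1)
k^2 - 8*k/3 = k*(k - 8/3)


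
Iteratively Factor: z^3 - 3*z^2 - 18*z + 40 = (z + 4)*(z^2 - 7*z + 10) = (z - 2)*(z + 4)*(z - 5)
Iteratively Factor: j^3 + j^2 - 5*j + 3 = (j - 1)*(j^2 + 2*j - 3) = (j - 1)*(j + 3)*(j - 1)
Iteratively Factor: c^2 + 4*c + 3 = (c + 3)*(c + 1)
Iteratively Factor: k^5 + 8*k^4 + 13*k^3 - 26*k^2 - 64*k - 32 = (k - 2)*(k^4 + 10*k^3 + 33*k^2 + 40*k + 16) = (k - 2)*(k + 4)*(k^3 + 6*k^2 + 9*k + 4) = (k - 2)*(k + 1)*(k + 4)*(k^2 + 5*k + 4) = (k - 2)*(k + 1)*(k + 4)^2*(k + 1)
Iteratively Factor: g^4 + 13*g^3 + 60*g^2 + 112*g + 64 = (g + 4)*(g^3 + 9*g^2 + 24*g + 16) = (g + 4)^2*(g^2 + 5*g + 4) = (g + 1)*(g + 4)^2*(g + 4)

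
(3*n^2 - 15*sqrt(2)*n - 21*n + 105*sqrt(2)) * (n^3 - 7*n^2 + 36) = 3*n^5 - 42*n^4 - 15*sqrt(2)*n^4 + 147*n^3 + 210*sqrt(2)*n^3 - 735*sqrt(2)*n^2 + 108*n^2 - 540*sqrt(2)*n - 756*n + 3780*sqrt(2)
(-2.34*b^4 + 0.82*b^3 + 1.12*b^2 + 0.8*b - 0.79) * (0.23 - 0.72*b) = 1.6848*b^5 - 1.1286*b^4 - 0.6178*b^3 - 0.3184*b^2 + 0.7528*b - 0.1817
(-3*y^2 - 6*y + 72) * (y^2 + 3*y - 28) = -3*y^4 - 15*y^3 + 138*y^2 + 384*y - 2016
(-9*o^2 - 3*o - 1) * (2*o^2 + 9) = -18*o^4 - 6*o^3 - 83*o^2 - 27*o - 9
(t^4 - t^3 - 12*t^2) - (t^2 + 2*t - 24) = t^4 - t^3 - 13*t^2 - 2*t + 24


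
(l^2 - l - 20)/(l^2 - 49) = (l^2 - l - 20)/(l^2 - 49)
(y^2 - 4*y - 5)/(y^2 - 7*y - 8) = (y - 5)/(y - 8)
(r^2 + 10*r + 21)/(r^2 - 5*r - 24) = (r + 7)/(r - 8)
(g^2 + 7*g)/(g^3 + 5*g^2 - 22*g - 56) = g/(g^2 - 2*g - 8)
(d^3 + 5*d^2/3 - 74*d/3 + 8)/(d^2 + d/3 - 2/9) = 3*(d^2 + 2*d - 24)/(3*d + 2)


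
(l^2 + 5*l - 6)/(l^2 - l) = (l + 6)/l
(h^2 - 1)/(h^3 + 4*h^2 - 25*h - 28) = (h - 1)/(h^2 + 3*h - 28)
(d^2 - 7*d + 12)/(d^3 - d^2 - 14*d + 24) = (d - 4)/(d^2 + 2*d - 8)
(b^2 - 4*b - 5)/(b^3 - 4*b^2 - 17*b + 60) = (b + 1)/(b^2 + b - 12)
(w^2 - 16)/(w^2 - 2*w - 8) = (w + 4)/(w + 2)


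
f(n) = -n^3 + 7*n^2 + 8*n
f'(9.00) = -109.00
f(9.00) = -90.00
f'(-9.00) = -361.00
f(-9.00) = 1224.00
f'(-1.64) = -23.03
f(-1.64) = 10.12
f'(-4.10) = -99.83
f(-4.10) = 153.79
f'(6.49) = -27.50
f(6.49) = 73.40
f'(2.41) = 24.32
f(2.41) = 45.94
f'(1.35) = 21.43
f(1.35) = 21.10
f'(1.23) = 20.68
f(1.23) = 18.57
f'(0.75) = 16.81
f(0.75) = 9.52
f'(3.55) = 19.89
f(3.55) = 71.88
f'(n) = -3*n^2 + 14*n + 8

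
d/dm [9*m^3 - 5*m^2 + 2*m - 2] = 27*m^2 - 10*m + 2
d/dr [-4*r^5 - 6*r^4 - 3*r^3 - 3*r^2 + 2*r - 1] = -20*r^4 - 24*r^3 - 9*r^2 - 6*r + 2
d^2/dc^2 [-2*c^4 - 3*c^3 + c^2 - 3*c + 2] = -24*c^2 - 18*c + 2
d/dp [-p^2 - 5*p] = -2*p - 5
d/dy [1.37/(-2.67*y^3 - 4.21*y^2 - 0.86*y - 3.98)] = (10.9737*y^2 + 11.5354*y + 1.1782)/(2.67*y^3 + 4.21*y^2 + 0.86*y + 3.98)^2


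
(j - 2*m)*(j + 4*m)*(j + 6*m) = j^3 + 8*j^2*m + 4*j*m^2 - 48*m^3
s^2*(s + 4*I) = s^3 + 4*I*s^2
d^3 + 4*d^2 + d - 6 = (d - 1)*(d + 2)*(d + 3)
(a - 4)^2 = a^2 - 8*a + 16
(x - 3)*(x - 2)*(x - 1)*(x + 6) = x^4 - 25*x^2 + 60*x - 36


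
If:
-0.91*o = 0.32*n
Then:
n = -2.84375*o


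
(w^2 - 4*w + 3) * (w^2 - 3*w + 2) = w^4 - 7*w^3 + 17*w^2 - 17*w + 6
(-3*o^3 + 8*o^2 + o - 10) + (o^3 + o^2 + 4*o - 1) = -2*o^3 + 9*o^2 + 5*o - 11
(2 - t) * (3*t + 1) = -3*t^2 + 5*t + 2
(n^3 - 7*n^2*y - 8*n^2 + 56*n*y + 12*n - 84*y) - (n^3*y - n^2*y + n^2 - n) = -n^3*y + n^3 - 6*n^2*y - 9*n^2 + 56*n*y + 13*n - 84*y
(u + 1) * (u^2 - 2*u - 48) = u^3 - u^2 - 50*u - 48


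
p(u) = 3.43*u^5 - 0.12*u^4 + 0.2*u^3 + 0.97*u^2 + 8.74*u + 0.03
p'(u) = 17.15*u^4 - 0.48*u^3 + 0.6*u^2 + 1.94*u + 8.74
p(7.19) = 65774.72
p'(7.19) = 45708.44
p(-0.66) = -5.83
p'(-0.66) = 11.11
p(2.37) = 281.54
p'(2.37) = 551.39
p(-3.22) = -1224.97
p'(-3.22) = 1868.43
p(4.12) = 4103.66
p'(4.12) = 4934.78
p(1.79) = 81.73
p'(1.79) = 187.45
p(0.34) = 3.14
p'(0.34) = 9.68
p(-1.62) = -51.53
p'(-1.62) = 127.33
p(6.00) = 26646.75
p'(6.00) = 22164.70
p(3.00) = 864.15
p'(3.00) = 1396.15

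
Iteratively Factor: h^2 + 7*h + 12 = (h + 4)*(h + 3)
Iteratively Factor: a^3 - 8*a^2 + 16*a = (a - 4)*(a^2 - 4*a) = a*(a - 4)*(a - 4)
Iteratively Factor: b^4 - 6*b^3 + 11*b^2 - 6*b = (b - 3)*(b^3 - 3*b^2 + 2*b) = b*(b - 3)*(b^2 - 3*b + 2) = b*(b - 3)*(b - 1)*(b - 2)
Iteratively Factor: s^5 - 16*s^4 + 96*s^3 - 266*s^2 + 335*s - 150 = (s - 2)*(s^4 - 14*s^3 + 68*s^2 - 130*s + 75) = (s - 5)*(s - 2)*(s^3 - 9*s^2 + 23*s - 15) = (s - 5)*(s - 3)*(s - 2)*(s^2 - 6*s + 5) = (s - 5)^2*(s - 3)*(s - 2)*(s - 1)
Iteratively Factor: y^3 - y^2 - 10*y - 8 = (y + 2)*(y^2 - 3*y - 4) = (y - 4)*(y + 2)*(y + 1)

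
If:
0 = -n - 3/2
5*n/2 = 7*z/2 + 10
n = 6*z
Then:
No Solution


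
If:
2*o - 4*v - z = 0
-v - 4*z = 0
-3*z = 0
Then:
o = 0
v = 0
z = 0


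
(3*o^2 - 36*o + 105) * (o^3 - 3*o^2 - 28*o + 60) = 3*o^5 - 45*o^4 + 129*o^3 + 873*o^2 - 5100*o + 6300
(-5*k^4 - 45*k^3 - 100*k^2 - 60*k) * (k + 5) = -5*k^5 - 70*k^4 - 325*k^3 - 560*k^2 - 300*k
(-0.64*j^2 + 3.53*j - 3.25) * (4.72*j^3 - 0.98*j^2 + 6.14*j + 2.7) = -3.0208*j^5 + 17.2888*j^4 - 22.729*j^3 + 23.1312*j^2 - 10.424*j - 8.775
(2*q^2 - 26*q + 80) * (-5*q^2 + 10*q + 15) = -10*q^4 + 150*q^3 - 630*q^2 + 410*q + 1200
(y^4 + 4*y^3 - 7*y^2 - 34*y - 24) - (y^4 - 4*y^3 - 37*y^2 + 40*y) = 8*y^3 + 30*y^2 - 74*y - 24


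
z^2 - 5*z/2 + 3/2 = (z - 3/2)*(z - 1)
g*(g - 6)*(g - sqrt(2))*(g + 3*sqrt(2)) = g^4 - 6*g^3 + 2*sqrt(2)*g^3 - 12*sqrt(2)*g^2 - 6*g^2 + 36*g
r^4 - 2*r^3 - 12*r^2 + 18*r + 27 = (r - 3)^2*(r + 1)*(r + 3)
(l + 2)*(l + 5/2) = l^2 + 9*l/2 + 5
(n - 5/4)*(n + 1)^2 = n^3 + 3*n^2/4 - 3*n/2 - 5/4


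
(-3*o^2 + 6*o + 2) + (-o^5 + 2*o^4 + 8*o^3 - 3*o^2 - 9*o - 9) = -o^5 + 2*o^4 + 8*o^3 - 6*o^2 - 3*o - 7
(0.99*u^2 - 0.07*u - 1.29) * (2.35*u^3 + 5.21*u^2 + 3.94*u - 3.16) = 2.3265*u^5 + 4.9934*u^4 + 0.5044*u^3 - 10.1251*u^2 - 4.8614*u + 4.0764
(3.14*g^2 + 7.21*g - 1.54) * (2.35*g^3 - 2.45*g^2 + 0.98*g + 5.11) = 7.379*g^5 + 9.2505*g^4 - 18.2063*g^3 + 26.8842*g^2 + 35.3339*g - 7.8694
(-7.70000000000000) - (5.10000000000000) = -12.8000000000000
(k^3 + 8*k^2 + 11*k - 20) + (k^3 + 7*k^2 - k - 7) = 2*k^3 + 15*k^2 + 10*k - 27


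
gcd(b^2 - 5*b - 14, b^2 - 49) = b - 7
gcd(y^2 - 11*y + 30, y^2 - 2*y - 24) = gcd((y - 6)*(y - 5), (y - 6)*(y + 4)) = y - 6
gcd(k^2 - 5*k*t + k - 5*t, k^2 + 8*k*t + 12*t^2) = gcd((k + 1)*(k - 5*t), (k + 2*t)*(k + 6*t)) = 1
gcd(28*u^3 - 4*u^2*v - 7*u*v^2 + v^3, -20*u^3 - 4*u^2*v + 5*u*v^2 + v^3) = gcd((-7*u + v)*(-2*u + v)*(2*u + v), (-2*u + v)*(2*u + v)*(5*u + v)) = 4*u^2 - v^2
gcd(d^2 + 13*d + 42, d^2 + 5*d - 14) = d + 7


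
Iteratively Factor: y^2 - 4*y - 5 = (y + 1)*(y - 5)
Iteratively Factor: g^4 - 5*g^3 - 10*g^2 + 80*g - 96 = (g - 2)*(g^3 - 3*g^2 - 16*g + 48) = (g - 2)*(g + 4)*(g^2 - 7*g + 12) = (g - 3)*(g - 2)*(g + 4)*(g - 4)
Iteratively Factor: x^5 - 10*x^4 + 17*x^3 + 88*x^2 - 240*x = (x + 3)*(x^4 - 13*x^3 + 56*x^2 - 80*x) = (x - 5)*(x + 3)*(x^3 - 8*x^2 + 16*x) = (x - 5)*(x - 4)*(x + 3)*(x^2 - 4*x) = x*(x - 5)*(x - 4)*(x + 3)*(x - 4)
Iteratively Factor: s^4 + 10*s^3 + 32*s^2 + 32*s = (s + 4)*(s^3 + 6*s^2 + 8*s) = (s + 4)^2*(s^2 + 2*s) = s*(s + 4)^2*(s + 2)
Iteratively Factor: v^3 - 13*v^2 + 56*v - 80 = (v - 4)*(v^2 - 9*v + 20) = (v - 5)*(v - 4)*(v - 4)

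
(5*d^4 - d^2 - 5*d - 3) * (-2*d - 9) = -10*d^5 - 45*d^4 + 2*d^3 + 19*d^2 + 51*d + 27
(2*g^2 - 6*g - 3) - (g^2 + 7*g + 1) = g^2 - 13*g - 4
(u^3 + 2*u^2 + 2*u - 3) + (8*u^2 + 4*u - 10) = u^3 + 10*u^2 + 6*u - 13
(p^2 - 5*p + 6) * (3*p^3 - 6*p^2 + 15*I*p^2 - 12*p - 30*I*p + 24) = 3*p^5 - 21*p^4 + 15*I*p^4 + 36*p^3 - 105*I*p^3 + 48*p^2 + 240*I*p^2 - 192*p - 180*I*p + 144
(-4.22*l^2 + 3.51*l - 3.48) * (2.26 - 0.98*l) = 4.1356*l^3 - 12.977*l^2 + 11.343*l - 7.8648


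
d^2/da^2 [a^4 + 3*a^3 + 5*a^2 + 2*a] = 12*a^2 + 18*a + 10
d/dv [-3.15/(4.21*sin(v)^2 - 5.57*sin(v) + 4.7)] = (26.523*sin(v) - 17.5455)*cos(v)/(4.21*sin(v)^2 - 5.57*sin(v) + 4.7)^2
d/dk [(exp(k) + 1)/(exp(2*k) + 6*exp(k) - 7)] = (-2*(exp(k) + 1)*(exp(k) + 3) + exp(2*k) + 6*exp(k) - 7)*exp(k)/(exp(2*k) + 6*exp(k) - 7)^2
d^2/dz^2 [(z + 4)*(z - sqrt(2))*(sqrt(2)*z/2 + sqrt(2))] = sqrt(2)*(3*z - sqrt(2) + 6)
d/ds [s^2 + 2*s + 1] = 2*s + 2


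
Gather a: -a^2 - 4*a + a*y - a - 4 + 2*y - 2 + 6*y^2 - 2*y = -a^2 + a*(y - 5) + 6*y^2 - 6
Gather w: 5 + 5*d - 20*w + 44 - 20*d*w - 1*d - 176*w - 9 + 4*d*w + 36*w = 4*d + w*(-16*d - 160) + 40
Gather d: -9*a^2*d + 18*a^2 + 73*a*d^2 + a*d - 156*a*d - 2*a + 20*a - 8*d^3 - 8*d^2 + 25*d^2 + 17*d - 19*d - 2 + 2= 18*a^2 + 18*a - 8*d^3 + d^2*(73*a + 17) + d*(-9*a^2 - 155*a - 2)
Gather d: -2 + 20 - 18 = 0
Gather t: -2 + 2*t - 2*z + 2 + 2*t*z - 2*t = 2*t*z - 2*z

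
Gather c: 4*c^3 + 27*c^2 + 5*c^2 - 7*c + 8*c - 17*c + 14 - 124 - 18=4*c^3 + 32*c^2 - 16*c - 128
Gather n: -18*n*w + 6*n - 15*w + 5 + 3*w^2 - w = n*(6 - 18*w) + 3*w^2 - 16*w + 5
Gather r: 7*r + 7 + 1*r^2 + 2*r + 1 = r^2 + 9*r + 8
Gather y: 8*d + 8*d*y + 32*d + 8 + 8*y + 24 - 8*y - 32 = 8*d*y + 40*d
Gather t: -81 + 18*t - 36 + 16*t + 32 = 34*t - 85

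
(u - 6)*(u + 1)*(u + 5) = u^3 - 31*u - 30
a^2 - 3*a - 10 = (a - 5)*(a + 2)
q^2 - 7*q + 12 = (q - 4)*(q - 3)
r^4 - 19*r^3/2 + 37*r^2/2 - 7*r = r*(r - 7)*(r - 2)*(r - 1/2)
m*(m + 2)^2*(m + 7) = m^4 + 11*m^3 + 32*m^2 + 28*m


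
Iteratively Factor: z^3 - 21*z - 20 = (z + 1)*(z^2 - z - 20) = (z - 5)*(z + 1)*(z + 4)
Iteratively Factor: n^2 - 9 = (n + 3)*(n - 3)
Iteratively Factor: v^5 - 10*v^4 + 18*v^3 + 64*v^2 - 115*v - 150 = (v - 5)*(v^4 - 5*v^3 - 7*v^2 + 29*v + 30) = (v - 5)*(v - 3)*(v^3 - 2*v^2 - 13*v - 10) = (v - 5)*(v - 3)*(v + 2)*(v^2 - 4*v - 5) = (v - 5)*(v - 3)*(v + 1)*(v + 2)*(v - 5)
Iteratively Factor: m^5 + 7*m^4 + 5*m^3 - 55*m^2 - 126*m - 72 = (m + 2)*(m^4 + 5*m^3 - 5*m^2 - 45*m - 36) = (m + 2)*(m + 3)*(m^3 + 2*m^2 - 11*m - 12) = (m + 1)*(m + 2)*(m + 3)*(m^2 + m - 12) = (m - 3)*(m + 1)*(m + 2)*(m + 3)*(m + 4)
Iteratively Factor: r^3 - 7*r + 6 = (r + 3)*(r^2 - 3*r + 2) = (r - 2)*(r + 3)*(r - 1)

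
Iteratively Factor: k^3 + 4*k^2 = (k)*(k^2 + 4*k) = k^2*(k + 4)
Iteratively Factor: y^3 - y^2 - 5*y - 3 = (y + 1)*(y^2 - 2*y - 3) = (y + 1)^2*(y - 3)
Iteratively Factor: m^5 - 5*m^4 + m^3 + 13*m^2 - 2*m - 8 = (m - 2)*(m^4 - 3*m^3 - 5*m^2 + 3*m + 4) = (m - 2)*(m + 1)*(m^3 - 4*m^2 - m + 4) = (m - 2)*(m + 1)^2*(m^2 - 5*m + 4) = (m - 2)*(m - 1)*(m + 1)^2*(m - 4)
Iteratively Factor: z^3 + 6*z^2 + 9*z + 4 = (z + 1)*(z^2 + 5*z + 4) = (z + 1)*(z + 4)*(z + 1)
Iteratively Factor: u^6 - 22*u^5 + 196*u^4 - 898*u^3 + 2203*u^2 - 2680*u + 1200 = (u - 5)*(u^5 - 17*u^4 + 111*u^3 - 343*u^2 + 488*u - 240) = (u - 5)*(u - 4)*(u^4 - 13*u^3 + 59*u^2 - 107*u + 60) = (u - 5)*(u - 4)^2*(u^3 - 9*u^2 + 23*u - 15) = (u - 5)^2*(u - 4)^2*(u^2 - 4*u + 3) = (u - 5)^2*(u - 4)^2*(u - 1)*(u - 3)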